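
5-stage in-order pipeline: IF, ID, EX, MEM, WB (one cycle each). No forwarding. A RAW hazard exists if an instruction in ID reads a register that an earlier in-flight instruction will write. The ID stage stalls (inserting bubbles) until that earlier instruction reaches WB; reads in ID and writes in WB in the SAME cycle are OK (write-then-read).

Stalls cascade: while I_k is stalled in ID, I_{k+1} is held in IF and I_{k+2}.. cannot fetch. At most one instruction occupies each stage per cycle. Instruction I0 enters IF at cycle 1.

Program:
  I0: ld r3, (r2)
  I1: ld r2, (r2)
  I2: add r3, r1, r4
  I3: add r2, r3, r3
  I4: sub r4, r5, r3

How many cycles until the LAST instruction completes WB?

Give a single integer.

I0 ld r3 <- r2: IF@1 ID@2 stall=0 (-) EX@3 MEM@4 WB@5
I1 ld r2 <- r2: IF@2 ID@3 stall=0 (-) EX@4 MEM@5 WB@6
I2 add r3 <- r1,r4: IF@3 ID@4 stall=0 (-) EX@5 MEM@6 WB@7
I3 add r2 <- r3,r3: IF@4 ID@5 stall=2 (RAW on I2.r3 (WB@7)) EX@8 MEM@9 WB@10
I4 sub r4 <- r5,r3: IF@5 ID@8 stall=0 (-) EX@9 MEM@10 WB@11

Answer: 11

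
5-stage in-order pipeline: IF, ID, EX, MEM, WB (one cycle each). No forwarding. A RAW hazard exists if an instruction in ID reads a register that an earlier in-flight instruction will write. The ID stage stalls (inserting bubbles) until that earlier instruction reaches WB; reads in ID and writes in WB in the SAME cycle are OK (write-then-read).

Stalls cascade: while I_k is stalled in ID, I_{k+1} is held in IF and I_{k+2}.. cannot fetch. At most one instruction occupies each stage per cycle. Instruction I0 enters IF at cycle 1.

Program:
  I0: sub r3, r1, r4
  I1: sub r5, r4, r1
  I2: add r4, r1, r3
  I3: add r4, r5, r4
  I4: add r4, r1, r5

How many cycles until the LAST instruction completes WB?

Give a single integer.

I0 sub r3 <- r1,r4: IF@1 ID@2 stall=0 (-) EX@3 MEM@4 WB@5
I1 sub r5 <- r4,r1: IF@2 ID@3 stall=0 (-) EX@4 MEM@5 WB@6
I2 add r4 <- r1,r3: IF@3 ID@4 stall=1 (RAW on I0.r3 (WB@5)) EX@6 MEM@7 WB@8
I3 add r4 <- r5,r4: IF@4 ID@6 stall=2 (RAW on I2.r4 (WB@8)) EX@9 MEM@10 WB@11
I4 add r4 <- r1,r5: IF@6 ID@9 stall=0 (-) EX@10 MEM@11 WB@12

Answer: 12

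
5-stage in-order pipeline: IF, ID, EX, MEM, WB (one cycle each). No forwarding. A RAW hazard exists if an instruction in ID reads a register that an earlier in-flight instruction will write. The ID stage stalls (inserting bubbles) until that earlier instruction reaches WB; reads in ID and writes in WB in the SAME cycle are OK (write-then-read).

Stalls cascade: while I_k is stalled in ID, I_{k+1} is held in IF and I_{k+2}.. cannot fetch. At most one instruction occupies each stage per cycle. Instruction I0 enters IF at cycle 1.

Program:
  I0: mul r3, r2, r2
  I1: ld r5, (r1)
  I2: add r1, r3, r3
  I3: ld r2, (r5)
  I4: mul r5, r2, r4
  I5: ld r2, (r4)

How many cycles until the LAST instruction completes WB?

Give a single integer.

I0 mul r3 <- r2,r2: IF@1 ID@2 stall=0 (-) EX@3 MEM@4 WB@5
I1 ld r5 <- r1: IF@2 ID@3 stall=0 (-) EX@4 MEM@5 WB@6
I2 add r1 <- r3,r3: IF@3 ID@4 stall=1 (RAW on I0.r3 (WB@5)) EX@6 MEM@7 WB@8
I3 ld r2 <- r5: IF@4 ID@6 stall=0 (-) EX@7 MEM@8 WB@9
I4 mul r5 <- r2,r4: IF@6 ID@7 stall=2 (RAW on I3.r2 (WB@9)) EX@10 MEM@11 WB@12
I5 ld r2 <- r4: IF@7 ID@10 stall=0 (-) EX@11 MEM@12 WB@13

Answer: 13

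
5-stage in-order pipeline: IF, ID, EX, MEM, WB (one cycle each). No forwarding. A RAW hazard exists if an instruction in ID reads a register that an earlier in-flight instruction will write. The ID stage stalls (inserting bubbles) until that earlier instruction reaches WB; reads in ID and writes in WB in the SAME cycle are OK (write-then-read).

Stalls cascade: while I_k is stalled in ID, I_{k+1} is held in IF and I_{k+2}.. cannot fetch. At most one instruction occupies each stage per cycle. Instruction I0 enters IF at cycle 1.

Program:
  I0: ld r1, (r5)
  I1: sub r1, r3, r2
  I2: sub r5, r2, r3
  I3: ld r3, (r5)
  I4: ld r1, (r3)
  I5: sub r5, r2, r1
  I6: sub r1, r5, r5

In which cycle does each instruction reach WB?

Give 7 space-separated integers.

Answer: 5 6 7 10 13 16 19

Derivation:
I0 ld r1 <- r5: IF@1 ID@2 stall=0 (-) EX@3 MEM@4 WB@5
I1 sub r1 <- r3,r2: IF@2 ID@3 stall=0 (-) EX@4 MEM@5 WB@6
I2 sub r5 <- r2,r3: IF@3 ID@4 stall=0 (-) EX@5 MEM@6 WB@7
I3 ld r3 <- r5: IF@4 ID@5 stall=2 (RAW on I2.r5 (WB@7)) EX@8 MEM@9 WB@10
I4 ld r1 <- r3: IF@5 ID@8 stall=2 (RAW on I3.r3 (WB@10)) EX@11 MEM@12 WB@13
I5 sub r5 <- r2,r1: IF@8 ID@11 stall=2 (RAW on I4.r1 (WB@13)) EX@14 MEM@15 WB@16
I6 sub r1 <- r5,r5: IF@11 ID@14 stall=2 (RAW on I5.r5 (WB@16)) EX@17 MEM@18 WB@19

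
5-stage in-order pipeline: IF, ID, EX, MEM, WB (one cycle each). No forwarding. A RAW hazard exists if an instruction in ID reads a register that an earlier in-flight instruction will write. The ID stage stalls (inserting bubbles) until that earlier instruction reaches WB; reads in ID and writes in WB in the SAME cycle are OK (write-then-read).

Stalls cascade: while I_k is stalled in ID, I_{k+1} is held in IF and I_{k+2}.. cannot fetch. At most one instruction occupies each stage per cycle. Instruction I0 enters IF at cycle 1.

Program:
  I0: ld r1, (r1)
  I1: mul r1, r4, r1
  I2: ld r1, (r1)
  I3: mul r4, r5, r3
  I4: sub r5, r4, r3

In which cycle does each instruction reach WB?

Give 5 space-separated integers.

Answer: 5 8 11 12 15

Derivation:
I0 ld r1 <- r1: IF@1 ID@2 stall=0 (-) EX@3 MEM@4 WB@5
I1 mul r1 <- r4,r1: IF@2 ID@3 stall=2 (RAW on I0.r1 (WB@5)) EX@6 MEM@7 WB@8
I2 ld r1 <- r1: IF@3 ID@6 stall=2 (RAW on I1.r1 (WB@8)) EX@9 MEM@10 WB@11
I3 mul r4 <- r5,r3: IF@6 ID@9 stall=0 (-) EX@10 MEM@11 WB@12
I4 sub r5 <- r4,r3: IF@9 ID@10 stall=2 (RAW on I3.r4 (WB@12)) EX@13 MEM@14 WB@15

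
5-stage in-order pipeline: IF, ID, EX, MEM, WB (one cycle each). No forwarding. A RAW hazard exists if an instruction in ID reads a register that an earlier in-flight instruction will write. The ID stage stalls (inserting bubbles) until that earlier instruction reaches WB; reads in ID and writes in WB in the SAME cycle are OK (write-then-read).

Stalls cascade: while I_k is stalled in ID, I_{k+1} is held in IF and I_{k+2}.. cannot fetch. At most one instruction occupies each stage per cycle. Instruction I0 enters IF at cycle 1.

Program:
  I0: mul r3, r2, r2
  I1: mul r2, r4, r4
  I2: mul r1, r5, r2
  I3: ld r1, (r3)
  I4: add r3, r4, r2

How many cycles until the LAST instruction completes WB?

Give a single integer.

I0 mul r3 <- r2,r2: IF@1 ID@2 stall=0 (-) EX@3 MEM@4 WB@5
I1 mul r2 <- r4,r4: IF@2 ID@3 stall=0 (-) EX@4 MEM@5 WB@6
I2 mul r1 <- r5,r2: IF@3 ID@4 stall=2 (RAW on I1.r2 (WB@6)) EX@7 MEM@8 WB@9
I3 ld r1 <- r3: IF@4 ID@7 stall=0 (-) EX@8 MEM@9 WB@10
I4 add r3 <- r4,r2: IF@7 ID@8 stall=0 (-) EX@9 MEM@10 WB@11

Answer: 11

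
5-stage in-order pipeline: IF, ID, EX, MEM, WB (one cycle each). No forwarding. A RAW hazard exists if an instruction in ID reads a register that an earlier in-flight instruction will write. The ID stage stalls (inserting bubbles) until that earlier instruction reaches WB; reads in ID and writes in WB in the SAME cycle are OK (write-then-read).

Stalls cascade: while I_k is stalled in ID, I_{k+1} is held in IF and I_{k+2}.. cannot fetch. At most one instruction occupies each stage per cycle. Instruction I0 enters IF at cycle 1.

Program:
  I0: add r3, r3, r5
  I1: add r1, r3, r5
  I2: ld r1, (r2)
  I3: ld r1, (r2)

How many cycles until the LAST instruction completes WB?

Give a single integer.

I0 add r3 <- r3,r5: IF@1 ID@2 stall=0 (-) EX@3 MEM@4 WB@5
I1 add r1 <- r3,r5: IF@2 ID@3 stall=2 (RAW on I0.r3 (WB@5)) EX@6 MEM@7 WB@8
I2 ld r1 <- r2: IF@3 ID@6 stall=0 (-) EX@7 MEM@8 WB@9
I3 ld r1 <- r2: IF@6 ID@7 stall=0 (-) EX@8 MEM@9 WB@10

Answer: 10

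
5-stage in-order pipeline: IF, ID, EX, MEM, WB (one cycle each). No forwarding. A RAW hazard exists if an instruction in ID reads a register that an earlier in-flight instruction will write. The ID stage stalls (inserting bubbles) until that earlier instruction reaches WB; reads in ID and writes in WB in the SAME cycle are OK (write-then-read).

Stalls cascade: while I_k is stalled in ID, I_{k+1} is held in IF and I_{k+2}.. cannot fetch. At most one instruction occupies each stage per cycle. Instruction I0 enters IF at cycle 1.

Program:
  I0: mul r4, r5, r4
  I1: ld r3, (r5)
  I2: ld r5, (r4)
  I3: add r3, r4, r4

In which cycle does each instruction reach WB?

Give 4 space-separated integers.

I0 mul r4 <- r5,r4: IF@1 ID@2 stall=0 (-) EX@3 MEM@4 WB@5
I1 ld r3 <- r5: IF@2 ID@3 stall=0 (-) EX@4 MEM@5 WB@6
I2 ld r5 <- r4: IF@3 ID@4 stall=1 (RAW on I0.r4 (WB@5)) EX@6 MEM@7 WB@8
I3 add r3 <- r4,r4: IF@4 ID@6 stall=0 (-) EX@7 MEM@8 WB@9

Answer: 5 6 8 9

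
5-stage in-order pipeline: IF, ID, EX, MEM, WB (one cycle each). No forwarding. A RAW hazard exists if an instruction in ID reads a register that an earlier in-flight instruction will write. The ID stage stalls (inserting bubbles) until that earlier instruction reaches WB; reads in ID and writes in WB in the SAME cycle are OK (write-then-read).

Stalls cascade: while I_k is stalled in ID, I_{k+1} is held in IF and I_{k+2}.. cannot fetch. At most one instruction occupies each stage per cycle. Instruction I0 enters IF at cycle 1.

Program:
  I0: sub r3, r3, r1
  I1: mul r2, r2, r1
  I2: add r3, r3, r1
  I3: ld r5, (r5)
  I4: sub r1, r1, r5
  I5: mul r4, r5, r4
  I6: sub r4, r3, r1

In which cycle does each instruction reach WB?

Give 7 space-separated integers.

Answer: 5 6 8 9 12 13 15

Derivation:
I0 sub r3 <- r3,r1: IF@1 ID@2 stall=0 (-) EX@3 MEM@4 WB@5
I1 mul r2 <- r2,r1: IF@2 ID@3 stall=0 (-) EX@4 MEM@5 WB@6
I2 add r3 <- r3,r1: IF@3 ID@4 stall=1 (RAW on I0.r3 (WB@5)) EX@6 MEM@7 WB@8
I3 ld r5 <- r5: IF@4 ID@6 stall=0 (-) EX@7 MEM@8 WB@9
I4 sub r1 <- r1,r5: IF@6 ID@7 stall=2 (RAW on I3.r5 (WB@9)) EX@10 MEM@11 WB@12
I5 mul r4 <- r5,r4: IF@7 ID@10 stall=0 (-) EX@11 MEM@12 WB@13
I6 sub r4 <- r3,r1: IF@10 ID@11 stall=1 (RAW on I4.r1 (WB@12)) EX@13 MEM@14 WB@15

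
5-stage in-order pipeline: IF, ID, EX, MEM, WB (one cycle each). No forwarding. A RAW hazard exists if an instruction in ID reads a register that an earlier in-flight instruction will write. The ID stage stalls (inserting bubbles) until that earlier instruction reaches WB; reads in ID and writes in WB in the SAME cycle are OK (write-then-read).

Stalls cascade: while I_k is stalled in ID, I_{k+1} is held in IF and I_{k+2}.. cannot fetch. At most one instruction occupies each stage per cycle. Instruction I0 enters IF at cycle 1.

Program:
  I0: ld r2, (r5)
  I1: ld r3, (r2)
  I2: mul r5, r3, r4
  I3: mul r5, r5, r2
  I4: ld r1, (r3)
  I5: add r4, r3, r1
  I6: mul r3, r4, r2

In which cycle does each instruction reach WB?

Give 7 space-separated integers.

Answer: 5 8 11 14 15 18 21

Derivation:
I0 ld r2 <- r5: IF@1 ID@2 stall=0 (-) EX@3 MEM@4 WB@5
I1 ld r3 <- r2: IF@2 ID@3 stall=2 (RAW on I0.r2 (WB@5)) EX@6 MEM@7 WB@8
I2 mul r5 <- r3,r4: IF@3 ID@6 stall=2 (RAW on I1.r3 (WB@8)) EX@9 MEM@10 WB@11
I3 mul r5 <- r5,r2: IF@6 ID@9 stall=2 (RAW on I2.r5 (WB@11)) EX@12 MEM@13 WB@14
I4 ld r1 <- r3: IF@9 ID@12 stall=0 (-) EX@13 MEM@14 WB@15
I5 add r4 <- r3,r1: IF@12 ID@13 stall=2 (RAW on I4.r1 (WB@15)) EX@16 MEM@17 WB@18
I6 mul r3 <- r4,r2: IF@13 ID@16 stall=2 (RAW on I5.r4 (WB@18)) EX@19 MEM@20 WB@21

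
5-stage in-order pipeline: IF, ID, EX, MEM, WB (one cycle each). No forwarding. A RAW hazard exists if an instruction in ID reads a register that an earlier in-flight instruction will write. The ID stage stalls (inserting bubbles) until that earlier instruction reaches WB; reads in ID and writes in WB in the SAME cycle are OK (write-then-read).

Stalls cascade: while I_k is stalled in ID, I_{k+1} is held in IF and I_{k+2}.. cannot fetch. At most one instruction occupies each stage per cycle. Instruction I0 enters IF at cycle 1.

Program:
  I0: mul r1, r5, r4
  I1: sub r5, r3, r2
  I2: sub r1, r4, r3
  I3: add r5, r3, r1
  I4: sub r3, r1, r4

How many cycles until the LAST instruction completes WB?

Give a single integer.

I0 mul r1 <- r5,r4: IF@1 ID@2 stall=0 (-) EX@3 MEM@4 WB@5
I1 sub r5 <- r3,r2: IF@2 ID@3 stall=0 (-) EX@4 MEM@5 WB@6
I2 sub r1 <- r4,r3: IF@3 ID@4 stall=0 (-) EX@5 MEM@6 WB@7
I3 add r5 <- r3,r1: IF@4 ID@5 stall=2 (RAW on I2.r1 (WB@7)) EX@8 MEM@9 WB@10
I4 sub r3 <- r1,r4: IF@5 ID@8 stall=0 (-) EX@9 MEM@10 WB@11

Answer: 11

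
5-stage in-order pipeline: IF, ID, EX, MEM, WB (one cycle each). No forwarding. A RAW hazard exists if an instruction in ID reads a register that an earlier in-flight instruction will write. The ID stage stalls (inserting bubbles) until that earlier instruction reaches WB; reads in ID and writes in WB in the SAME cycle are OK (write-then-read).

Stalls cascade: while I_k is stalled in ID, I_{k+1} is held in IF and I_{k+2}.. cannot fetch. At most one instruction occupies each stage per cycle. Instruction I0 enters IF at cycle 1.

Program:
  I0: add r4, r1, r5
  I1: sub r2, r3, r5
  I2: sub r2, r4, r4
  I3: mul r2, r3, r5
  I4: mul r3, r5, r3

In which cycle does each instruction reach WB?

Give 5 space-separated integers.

Answer: 5 6 8 9 10

Derivation:
I0 add r4 <- r1,r5: IF@1 ID@2 stall=0 (-) EX@3 MEM@4 WB@5
I1 sub r2 <- r3,r5: IF@2 ID@3 stall=0 (-) EX@4 MEM@5 WB@6
I2 sub r2 <- r4,r4: IF@3 ID@4 stall=1 (RAW on I0.r4 (WB@5)) EX@6 MEM@7 WB@8
I3 mul r2 <- r3,r5: IF@4 ID@6 stall=0 (-) EX@7 MEM@8 WB@9
I4 mul r3 <- r5,r3: IF@6 ID@7 stall=0 (-) EX@8 MEM@9 WB@10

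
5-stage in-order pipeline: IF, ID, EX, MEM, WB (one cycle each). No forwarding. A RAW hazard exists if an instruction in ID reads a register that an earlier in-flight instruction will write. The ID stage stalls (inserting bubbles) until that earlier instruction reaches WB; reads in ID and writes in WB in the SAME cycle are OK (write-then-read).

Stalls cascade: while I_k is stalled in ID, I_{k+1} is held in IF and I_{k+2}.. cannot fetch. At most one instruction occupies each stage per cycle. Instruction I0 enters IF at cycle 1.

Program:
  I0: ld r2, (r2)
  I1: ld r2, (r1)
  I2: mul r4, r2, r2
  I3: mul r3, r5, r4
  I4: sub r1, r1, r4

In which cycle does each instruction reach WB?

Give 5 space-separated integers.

Answer: 5 6 9 12 13

Derivation:
I0 ld r2 <- r2: IF@1 ID@2 stall=0 (-) EX@3 MEM@4 WB@5
I1 ld r2 <- r1: IF@2 ID@3 stall=0 (-) EX@4 MEM@5 WB@6
I2 mul r4 <- r2,r2: IF@3 ID@4 stall=2 (RAW on I1.r2 (WB@6)) EX@7 MEM@8 WB@9
I3 mul r3 <- r5,r4: IF@4 ID@7 stall=2 (RAW on I2.r4 (WB@9)) EX@10 MEM@11 WB@12
I4 sub r1 <- r1,r4: IF@7 ID@10 stall=0 (-) EX@11 MEM@12 WB@13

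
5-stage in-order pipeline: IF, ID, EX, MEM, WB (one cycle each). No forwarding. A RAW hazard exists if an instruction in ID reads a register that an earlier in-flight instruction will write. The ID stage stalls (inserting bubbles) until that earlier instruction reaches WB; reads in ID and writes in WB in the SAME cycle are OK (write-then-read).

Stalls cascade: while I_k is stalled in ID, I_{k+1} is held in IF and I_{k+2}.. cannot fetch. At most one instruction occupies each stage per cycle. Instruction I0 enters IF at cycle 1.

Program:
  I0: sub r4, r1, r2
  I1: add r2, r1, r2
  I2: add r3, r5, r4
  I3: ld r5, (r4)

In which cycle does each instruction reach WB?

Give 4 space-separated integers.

Answer: 5 6 8 9

Derivation:
I0 sub r4 <- r1,r2: IF@1 ID@2 stall=0 (-) EX@3 MEM@4 WB@5
I1 add r2 <- r1,r2: IF@2 ID@3 stall=0 (-) EX@4 MEM@5 WB@6
I2 add r3 <- r5,r4: IF@3 ID@4 stall=1 (RAW on I0.r4 (WB@5)) EX@6 MEM@7 WB@8
I3 ld r5 <- r4: IF@4 ID@6 stall=0 (-) EX@7 MEM@8 WB@9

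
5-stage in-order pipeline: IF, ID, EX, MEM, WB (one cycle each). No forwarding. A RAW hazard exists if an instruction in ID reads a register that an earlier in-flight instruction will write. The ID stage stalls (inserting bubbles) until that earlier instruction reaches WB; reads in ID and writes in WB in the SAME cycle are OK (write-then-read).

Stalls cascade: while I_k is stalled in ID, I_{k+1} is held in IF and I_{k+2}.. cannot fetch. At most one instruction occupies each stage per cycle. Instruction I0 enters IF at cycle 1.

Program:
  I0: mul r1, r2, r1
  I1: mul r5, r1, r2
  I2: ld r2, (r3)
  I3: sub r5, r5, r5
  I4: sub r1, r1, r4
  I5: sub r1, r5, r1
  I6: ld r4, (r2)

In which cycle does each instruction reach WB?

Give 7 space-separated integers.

Answer: 5 8 9 11 12 15 16

Derivation:
I0 mul r1 <- r2,r1: IF@1 ID@2 stall=0 (-) EX@3 MEM@4 WB@5
I1 mul r5 <- r1,r2: IF@2 ID@3 stall=2 (RAW on I0.r1 (WB@5)) EX@6 MEM@7 WB@8
I2 ld r2 <- r3: IF@3 ID@6 stall=0 (-) EX@7 MEM@8 WB@9
I3 sub r5 <- r5,r5: IF@6 ID@7 stall=1 (RAW on I1.r5 (WB@8)) EX@9 MEM@10 WB@11
I4 sub r1 <- r1,r4: IF@7 ID@9 stall=0 (-) EX@10 MEM@11 WB@12
I5 sub r1 <- r5,r1: IF@9 ID@10 stall=2 (RAW on I4.r1 (WB@12)) EX@13 MEM@14 WB@15
I6 ld r4 <- r2: IF@10 ID@13 stall=0 (-) EX@14 MEM@15 WB@16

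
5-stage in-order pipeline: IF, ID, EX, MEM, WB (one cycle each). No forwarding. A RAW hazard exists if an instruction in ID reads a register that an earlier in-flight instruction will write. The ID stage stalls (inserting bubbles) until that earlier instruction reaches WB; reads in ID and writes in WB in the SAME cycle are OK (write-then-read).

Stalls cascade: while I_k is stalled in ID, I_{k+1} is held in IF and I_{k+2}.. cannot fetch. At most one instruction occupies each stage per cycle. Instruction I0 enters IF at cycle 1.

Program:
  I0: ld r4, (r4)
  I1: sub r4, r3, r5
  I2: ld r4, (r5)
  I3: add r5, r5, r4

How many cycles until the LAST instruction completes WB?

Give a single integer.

I0 ld r4 <- r4: IF@1 ID@2 stall=0 (-) EX@3 MEM@4 WB@5
I1 sub r4 <- r3,r5: IF@2 ID@3 stall=0 (-) EX@4 MEM@5 WB@6
I2 ld r4 <- r5: IF@3 ID@4 stall=0 (-) EX@5 MEM@6 WB@7
I3 add r5 <- r5,r4: IF@4 ID@5 stall=2 (RAW on I2.r4 (WB@7)) EX@8 MEM@9 WB@10

Answer: 10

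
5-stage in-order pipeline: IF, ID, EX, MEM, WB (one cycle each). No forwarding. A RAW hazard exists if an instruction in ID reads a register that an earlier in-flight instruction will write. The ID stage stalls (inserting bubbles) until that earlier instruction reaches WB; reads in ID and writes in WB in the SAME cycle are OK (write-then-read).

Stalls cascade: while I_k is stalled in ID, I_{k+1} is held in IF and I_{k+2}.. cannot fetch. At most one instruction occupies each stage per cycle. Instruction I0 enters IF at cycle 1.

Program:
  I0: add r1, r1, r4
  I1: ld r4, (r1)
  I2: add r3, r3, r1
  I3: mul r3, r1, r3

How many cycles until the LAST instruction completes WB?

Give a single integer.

I0 add r1 <- r1,r4: IF@1 ID@2 stall=0 (-) EX@3 MEM@4 WB@5
I1 ld r4 <- r1: IF@2 ID@3 stall=2 (RAW on I0.r1 (WB@5)) EX@6 MEM@7 WB@8
I2 add r3 <- r3,r1: IF@3 ID@6 stall=0 (-) EX@7 MEM@8 WB@9
I3 mul r3 <- r1,r3: IF@6 ID@7 stall=2 (RAW on I2.r3 (WB@9)) EX@10 MEM@11 WB@12

Answer: 12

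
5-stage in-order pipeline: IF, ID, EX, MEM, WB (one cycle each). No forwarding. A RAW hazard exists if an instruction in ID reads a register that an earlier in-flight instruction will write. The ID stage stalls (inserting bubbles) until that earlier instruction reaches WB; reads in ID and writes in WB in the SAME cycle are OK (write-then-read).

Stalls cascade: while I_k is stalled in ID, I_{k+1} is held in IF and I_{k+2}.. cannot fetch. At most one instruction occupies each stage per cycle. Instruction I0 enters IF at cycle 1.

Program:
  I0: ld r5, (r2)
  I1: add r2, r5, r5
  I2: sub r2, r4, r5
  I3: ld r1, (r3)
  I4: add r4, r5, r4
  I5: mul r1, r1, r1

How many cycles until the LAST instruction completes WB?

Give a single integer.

Answer: 13

Derivation:
I0 ld r5 <- r2: IF@1 ID@2 stall=0 (-) EX@3 MEM@4 WB@5
I1 add r2 <- r5,r5: IF@2 ID@3 stall=2 (RAW on I0.r5 (WB@5)) EX@6 MEM@7 WB@8
I2 sub r2 <- r4,r5: IF@3 ID@6 stall=0 (-) EX@7 MEM@8 WB@9
I3 ld r1 <- r3: IF@6 ID@7 stall=0 (-) EX@8 MEM@9 WB@10
I4 add r4 <- r5,r4: IF@7 ID@8 stall=0 (-) EX@9 MEM@10 WB@11
I5 mul r1 <- r1,r1: IF@8 ID@9 stall=1 (RAW on I3.r1 (WB@10)) EX@11 MEM@12 WB@13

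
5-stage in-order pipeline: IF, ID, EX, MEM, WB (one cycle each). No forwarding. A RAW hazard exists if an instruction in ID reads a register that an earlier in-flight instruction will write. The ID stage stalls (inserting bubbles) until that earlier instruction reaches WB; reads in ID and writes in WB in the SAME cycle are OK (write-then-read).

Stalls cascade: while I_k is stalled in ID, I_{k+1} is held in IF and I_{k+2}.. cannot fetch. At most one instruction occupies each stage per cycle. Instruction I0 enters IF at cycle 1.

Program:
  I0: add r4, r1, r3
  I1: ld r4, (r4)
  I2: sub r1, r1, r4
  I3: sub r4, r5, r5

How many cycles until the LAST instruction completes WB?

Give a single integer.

Answer: 12

Derivation:
I0 add r4 <- r1,r3: IF@1 ID@2 stall=0 (-) EX@3 MEM@4 WB@5
I1 ld r4 <- r4: IF@2 ID@3 stall=2 (RAW on I0.r4 (WB@5)) EX@6 MEM@7 WB@8
I2 sub r1 <- r1,r4: IF@3 ID@6 stall=2 (RAW on I1.r4 (WB@8)) EX@9 MEM@10 WB@11
I3 sub r4 <- r5,r5: IF@6 ID@9 stall=0 (-) EX@10 MEM@11 WB@12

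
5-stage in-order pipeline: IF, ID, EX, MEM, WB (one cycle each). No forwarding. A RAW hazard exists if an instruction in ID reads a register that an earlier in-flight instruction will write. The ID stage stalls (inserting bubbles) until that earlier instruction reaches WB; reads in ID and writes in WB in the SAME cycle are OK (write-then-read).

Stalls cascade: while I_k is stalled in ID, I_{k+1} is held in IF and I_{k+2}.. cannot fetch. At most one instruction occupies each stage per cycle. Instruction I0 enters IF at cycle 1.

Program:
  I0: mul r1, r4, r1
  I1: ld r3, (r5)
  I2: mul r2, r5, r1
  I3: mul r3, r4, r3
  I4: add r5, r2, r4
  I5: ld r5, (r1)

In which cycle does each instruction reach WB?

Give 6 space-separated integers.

I0 mul r1 <- r4,r1: IF@1 ID@2 stall=0 (-) EX@3 MEM@4 WB@5
I1 ld r3 <- r5: IF@2 ID@3 stall=0 (-) EX@4 MEM@5 WB@6
I2 mul r2 <- r5,r1: IF@3 ID@4 stall=1 (RAW on I0.r1 (WB@5)) EX@6 MEM@7 WB@8
I3 mul r3 <- r4,r3: IF@4 ID@6 stall=0 (-) EX@7 MEM@8 WB@9
I4 add r5 <- r2,r4: IF@6 ID@7 stall=1 (RAW on I2.r2 (WB@8)) EX@9 MEM@10 WB@11
I5 ld r5 <- r1: IF@7 ID@9 stall=0 (-) EX@10 MEM@11 WB@12

Answer: 5 6 8 9 11 12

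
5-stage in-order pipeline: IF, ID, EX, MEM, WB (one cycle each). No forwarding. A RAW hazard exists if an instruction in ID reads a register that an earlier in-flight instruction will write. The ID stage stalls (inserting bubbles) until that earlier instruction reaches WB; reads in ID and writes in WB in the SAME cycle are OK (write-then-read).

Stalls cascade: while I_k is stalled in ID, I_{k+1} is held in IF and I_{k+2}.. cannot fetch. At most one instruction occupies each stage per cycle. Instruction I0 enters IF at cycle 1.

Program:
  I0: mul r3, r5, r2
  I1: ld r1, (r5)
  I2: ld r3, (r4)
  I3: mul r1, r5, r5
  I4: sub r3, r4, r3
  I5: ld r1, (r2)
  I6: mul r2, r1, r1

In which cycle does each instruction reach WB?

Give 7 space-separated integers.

I0 mul r3 <- r5,r2: IF@1 ID@2 stall=0 (-) EX@3 MEM@4 WB@5
I1 ld r1 <- r5: IF@2 ID@3 stall=0 (-) EX@4 MEM@5 WB@6
I2 ld r3 <- r4: IF@3 ID@4 stall=0 (-) EX@5 MEM@6 WB@7
I3 mul r1 <- r5,r5: IF@4 ID@5 stall=0 (-) EX@6 MEM@7 WB@8
I4 sub r3 <- r4,r3: IF@5 ID@6 stall=1 (RAW on I2.r3 (WB@7)) EX@8 MEM@9 WB@10
I5 ld r1 <- r2: IF@6 ID@8 stall=0 (-) EX@9 MEM@10 WB@11
I6 mul r2 <- r1,r1: IF@8 ID@9 stall=2 (RAW on I5.r1 (WB@11)) EX@12 MEM@13 WB@14

Answer: 5 6 7 8 10 11 14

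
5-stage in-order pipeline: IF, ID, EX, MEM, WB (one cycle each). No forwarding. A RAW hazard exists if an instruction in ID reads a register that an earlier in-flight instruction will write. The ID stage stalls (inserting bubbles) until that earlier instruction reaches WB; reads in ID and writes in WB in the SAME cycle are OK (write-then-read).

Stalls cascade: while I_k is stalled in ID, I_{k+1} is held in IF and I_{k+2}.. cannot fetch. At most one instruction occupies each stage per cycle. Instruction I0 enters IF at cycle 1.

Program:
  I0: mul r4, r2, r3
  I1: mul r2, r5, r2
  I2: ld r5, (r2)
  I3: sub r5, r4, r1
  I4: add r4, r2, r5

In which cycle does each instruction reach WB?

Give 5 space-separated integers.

I0 mul r4 <- r2,r3: IF@1 ID@2 stall=0 (-) EX@3 MEM@4 WB@5
I1 mul r2 <- r5,r2: IF@2 ID@3 stall=0 (-) EX@4 MEM@5 WB@6
I2 ld r5 <- r2: IF@3 ID@4 stall=2 (RAW on I1.r2 (WB@6)) EX@7 MEM@8 WB@9
I3 sub r5 <- r4,r1: IF@4 ID@7 stall=0 (-) EX@8 MEM@9 WB@10
I4 add r4 <- r2,r5: IF@7 ID@8 stall=2 (RAW on I3.r5 (WB@10)) EX@11 MEM@12 WB@13

Answer: 5 6 9 10 13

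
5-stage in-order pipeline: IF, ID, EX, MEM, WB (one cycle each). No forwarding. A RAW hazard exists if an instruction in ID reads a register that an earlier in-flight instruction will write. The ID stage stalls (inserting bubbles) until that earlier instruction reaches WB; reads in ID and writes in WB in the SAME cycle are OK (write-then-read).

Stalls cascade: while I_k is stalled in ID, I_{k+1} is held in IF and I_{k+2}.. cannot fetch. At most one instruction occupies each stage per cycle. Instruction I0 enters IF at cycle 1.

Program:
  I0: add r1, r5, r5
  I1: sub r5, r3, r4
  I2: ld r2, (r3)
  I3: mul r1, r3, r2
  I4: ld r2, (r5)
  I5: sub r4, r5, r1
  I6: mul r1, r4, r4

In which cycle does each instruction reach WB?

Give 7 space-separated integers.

I0 add r1 <- r5,r5: IF@1 ID@2 stall=0 (-) EX@3 MEM@4 WB@5
I1 sub r5 <- r3,r4: IF@2 ID@3 stall=0 (-) EX@4 MEM@5 WB@6
I2 ld r2 <- r3: IF@3 ID@4 stall=0 (-) EX@5 MEM@6 WB@7
I3 mul r1 <- r3,r2: IF@4 ID@5 stall=2 (RAW on I2.r2 (WB@7)) EX@8 MEM@9 WB@10
I4 ld r2 <- r5: IF@5 ID@8 stall=0 (-) EX@9 MEM@10 WB@11
I5 sub r4 <- r5,r1: IF@8 ID@9 stall=1 (RAW on I3.r1 (WB@10)) EX@11 MEM@12 WB@13
I6 mul r1 <- r4,r4: IF@9 ID@11 stall=2 (RAW on I5.r4 (WB@13)) EX@14 MEM@15 WB@16

Answer: 5 6 7 10 11 13 16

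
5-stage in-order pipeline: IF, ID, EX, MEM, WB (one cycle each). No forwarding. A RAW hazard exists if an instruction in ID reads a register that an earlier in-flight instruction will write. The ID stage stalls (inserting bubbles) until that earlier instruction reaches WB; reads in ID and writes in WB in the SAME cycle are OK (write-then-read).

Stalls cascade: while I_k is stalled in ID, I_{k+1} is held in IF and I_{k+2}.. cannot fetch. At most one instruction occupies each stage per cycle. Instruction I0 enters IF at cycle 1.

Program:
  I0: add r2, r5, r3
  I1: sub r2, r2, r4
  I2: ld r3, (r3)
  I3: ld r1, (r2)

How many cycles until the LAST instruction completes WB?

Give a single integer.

Answer: 11

Derivation:
I0 add r2 <- r5,r3: IF@1 ID@2 stall=0 (-) EX@3 MEM@4 WB@5
I1 sub r2 <- r2,r4: IF@2 ID@3 stall=2 (RAW on I0.r2 (WB@5)) EX@6 MEM@7 WB@8
I2 ld r3 <- r3: IF@3 ID@6 stall=0 (-) EX@7 MEM@8 WB@9
I3 ld r1 <- r2: IF@6 ID@7 stall=1 (RAW on I1.r2 (WB@8)) EX@9 MEM@10 WB@11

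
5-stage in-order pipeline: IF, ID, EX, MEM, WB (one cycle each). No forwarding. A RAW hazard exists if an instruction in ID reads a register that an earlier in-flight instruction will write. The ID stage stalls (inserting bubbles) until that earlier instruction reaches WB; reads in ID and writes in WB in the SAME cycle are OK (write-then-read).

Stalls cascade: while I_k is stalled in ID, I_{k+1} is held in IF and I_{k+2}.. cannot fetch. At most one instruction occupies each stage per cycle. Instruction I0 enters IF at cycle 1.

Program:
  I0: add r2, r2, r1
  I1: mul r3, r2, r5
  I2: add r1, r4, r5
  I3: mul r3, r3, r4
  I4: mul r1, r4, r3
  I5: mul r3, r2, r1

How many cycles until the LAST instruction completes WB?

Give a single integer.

I0 add r2 <- r2,r1: IF@1 ID@2 stall=0 (-) EX@3 MEM@4 WB@5
I1 mul r3 <- r2,r5: IF@2 ID@3 stall=2 (RAW on I0.r2 (WB@5)) EX@6 MEM@7 WB@8
I2 add r1 <- r4,r5: IF@3 ID@6 stall=0 (-) EX@7 MEM@8 WB@9
I3 mul r3 <- r3,r4: IF@6 ID@7 stall=1 (RAW on I1.r3 (WB@8)) EX@9 MEM@10 WB@11
I4 mul r1 <- r4,r3: IF@7 ID@9 stall=2 (RAW on I3.r3 (WB@11)) EX@12 MEM@13 WB@14
I5 mul r3 <- r2,r1: IF@9 ID@12 stall=2 (RAW on I4.r1 (WB@14)) EX@15 MEM@16 WB@17

Answer: 17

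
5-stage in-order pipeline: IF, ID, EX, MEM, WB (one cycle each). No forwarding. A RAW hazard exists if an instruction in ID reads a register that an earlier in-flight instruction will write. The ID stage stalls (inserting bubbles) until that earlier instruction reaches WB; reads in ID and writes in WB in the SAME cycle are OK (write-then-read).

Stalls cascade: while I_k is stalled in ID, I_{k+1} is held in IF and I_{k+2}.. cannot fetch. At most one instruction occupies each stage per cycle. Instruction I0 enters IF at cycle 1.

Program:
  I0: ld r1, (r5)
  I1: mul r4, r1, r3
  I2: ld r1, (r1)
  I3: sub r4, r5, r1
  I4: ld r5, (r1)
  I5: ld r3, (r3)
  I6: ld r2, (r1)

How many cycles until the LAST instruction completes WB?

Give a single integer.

Answer: 15

Derivation:
I0 ld r1 <- r5: IF@1 ID@2 stall=0 (-) EX@3 MEM@4 WB@5
I1 mul r4 <- r1,r3: IF@2 ID@3 stall=2 (RAW on I0.r1 (WB@5)) EX@6 MEM@7 WB@8
I2 ld r1 <- r1: IF@3 ID@6 stall=0 (-) EX@7 MEM@8 WB@9
I3 sub r4 <- r5,r1: IF@6 ID@7 stall=2 (RAW on I2.r1 (WB@9)) EX@10 MEM@11 WB@12
I4 ld r5 <- r1: IF@7 ID@10 stall=0 (-) EX@11 MEM@12 WB@13
I5 ld r3 <- r3: IF@10 ID@11 stall=0 (-) EX@12 MEM@13 WB@14
I6 ld r2 <- r1: IF@11 ID@12 stall=0 (-) EX@13 MEM@14 WB@15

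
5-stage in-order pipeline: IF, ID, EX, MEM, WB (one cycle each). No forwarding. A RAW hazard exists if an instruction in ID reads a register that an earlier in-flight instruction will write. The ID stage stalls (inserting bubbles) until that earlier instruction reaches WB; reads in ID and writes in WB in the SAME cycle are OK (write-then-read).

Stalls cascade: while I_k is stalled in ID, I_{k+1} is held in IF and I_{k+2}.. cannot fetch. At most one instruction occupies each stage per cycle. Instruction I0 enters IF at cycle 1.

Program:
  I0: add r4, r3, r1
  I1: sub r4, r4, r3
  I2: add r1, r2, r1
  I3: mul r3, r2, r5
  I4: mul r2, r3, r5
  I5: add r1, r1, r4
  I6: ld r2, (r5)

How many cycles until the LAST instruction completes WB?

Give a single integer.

Answer: 15

Derivation:
I0 add r4 <- r3,r1: IF@1 ID@2 stall=0 (-) EX@3 MEM@4 WB@5
I1 sub r4 <- r4,r3: IF@2 ID@3 stall=2 (RAW on I0.r4 (WB@5)) EX@6 MEM@7 WB@8
I2 add r1 <- r2,r1: IF@3 ID@6 stall=0 (-) EX@7 MEM@8 WB@9
I3 mul r3 <- r2,r5: IF@6 ID@7 stall=0 (-) EX@8 MEM@9 WB@10
I4 mul r2 <- r3,r5: IF@7 ID@8 stall=2 (RAW on I3.r3 (WB@10)) EX@11 MEM@12 WB@13
I5 add r1 <- r1,r4: IF@8 ID@11 stall=0 (-) EX@12 MEM@13 WB@14
I6 ld r2 <- r5: IF@11 ID@12 stall=0 (-) EX@13 MEM@14 WB@15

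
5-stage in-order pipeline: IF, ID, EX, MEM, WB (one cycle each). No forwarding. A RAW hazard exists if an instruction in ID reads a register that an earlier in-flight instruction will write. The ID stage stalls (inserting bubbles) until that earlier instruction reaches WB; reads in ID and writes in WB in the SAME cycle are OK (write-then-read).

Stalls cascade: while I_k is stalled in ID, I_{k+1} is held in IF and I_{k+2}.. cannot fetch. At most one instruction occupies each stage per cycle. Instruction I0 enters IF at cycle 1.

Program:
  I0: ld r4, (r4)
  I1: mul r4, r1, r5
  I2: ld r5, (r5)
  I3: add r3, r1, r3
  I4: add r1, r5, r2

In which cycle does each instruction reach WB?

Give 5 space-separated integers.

Answer: 5 6 7 8 10

Derivation:
I0 ld r4 <- r4: IF@1 ID@2 stall=0 (-) EX@3 MEM@4 WB@5
I1 mul r4 <- r1,r5: IF@2 ID@3 stall=0 (-) EX@4 MEM@5 WB@6
I2 ld r5 <- r5: IF@3 ID@4 stall=0 (-) EX@5 MEM@6 WB@7
I3 add r3 <- r1,r3: IF@4 ID@5 stall=0 (-) EX@6 MEM@7 WB@8
I4 add r1 <- r5,r2: IF@5 ID@6 stall=1 (RAW on I2.r5 (WB@7)) EX@8 MEM@9 WB@10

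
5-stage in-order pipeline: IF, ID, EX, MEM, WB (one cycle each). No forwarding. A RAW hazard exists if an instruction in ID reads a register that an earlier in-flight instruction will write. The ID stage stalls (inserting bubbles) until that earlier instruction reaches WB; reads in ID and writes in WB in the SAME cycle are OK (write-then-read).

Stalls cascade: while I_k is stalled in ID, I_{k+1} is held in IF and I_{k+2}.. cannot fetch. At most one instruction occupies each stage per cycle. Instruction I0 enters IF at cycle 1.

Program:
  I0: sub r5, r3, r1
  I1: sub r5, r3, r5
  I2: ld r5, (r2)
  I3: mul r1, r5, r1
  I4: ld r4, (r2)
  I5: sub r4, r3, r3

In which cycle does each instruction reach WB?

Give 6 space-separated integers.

I0 sub r5 <- r3,r1: IF@1 ID@2 stall=0 (-) EX@3 MEM@4 WB@5
I1 sub r5 <- r3,r5: IF@2 ID@3 stall=2 (RAW on I0.r5 (WB@5)) EX@6 MEM@7 WB@8
I2 ld r5 <- r2: IF@3 ID@6 stall=0 (-) EX@7 MEM@8 WB@9
I3 mul r1 <- r5,r1: IF@6 ID@7 stall=2 (RAW on I2.r5 (WB@9)) EX@10 MEM@11 WB@12
I4 ld r4 <- r2: IF@7 ID@10 stall=0 (-) EX@11 MEM@12 WB@13
I5 sub r4 <- r3,r3: IF@10 ID@11 stall=0 (-) EX@12 MEM@13 WB@14

Answer: 5 8 9 12 13 14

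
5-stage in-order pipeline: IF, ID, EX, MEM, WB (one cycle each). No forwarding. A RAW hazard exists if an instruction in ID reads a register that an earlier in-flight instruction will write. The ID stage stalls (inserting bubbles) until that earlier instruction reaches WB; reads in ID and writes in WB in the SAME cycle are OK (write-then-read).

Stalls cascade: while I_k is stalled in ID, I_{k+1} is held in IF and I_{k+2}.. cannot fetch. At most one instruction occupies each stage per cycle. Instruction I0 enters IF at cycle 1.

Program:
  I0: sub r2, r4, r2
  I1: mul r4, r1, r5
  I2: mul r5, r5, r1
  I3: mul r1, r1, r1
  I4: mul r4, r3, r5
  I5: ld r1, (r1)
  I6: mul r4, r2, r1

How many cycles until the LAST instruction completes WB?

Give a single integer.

Answer: 14

Derivation:
I0 sub r2 <- r4,r2: IF@1 ID@2 stall=0 (-) EX@3 MEM@4 WB@5
I1 mul r4 <- r1,r5: IF@2 ID@3 stall=0 (-) EX@4 MEM@5 WB@6
I2 mul r5 <- r5,r1: IF@3 ID@4 stall=0 (-) EX@5 MEM@6 WB@7
I3 mul r1 <- r1,r1: IF@4 ID@5 stall=0 (-) EX@6 MEM@7 WB@8
I4 mul r4 <- r3,r5: IF@5 ID@6 stall=1 (RAW on I2.r5 (WB@7)) EX@8 MEM@9 WB@10
I5 ld r1 <- r1: IF@6 ID@8 stall=0 (-) EX@9 MEM@10 WB@11
I6 mul r4 <- r2,r1: IF@8 ID@9 stall=2 (RAW on I5.r1 (WB@11)) EX@12 MEM@13 WB@14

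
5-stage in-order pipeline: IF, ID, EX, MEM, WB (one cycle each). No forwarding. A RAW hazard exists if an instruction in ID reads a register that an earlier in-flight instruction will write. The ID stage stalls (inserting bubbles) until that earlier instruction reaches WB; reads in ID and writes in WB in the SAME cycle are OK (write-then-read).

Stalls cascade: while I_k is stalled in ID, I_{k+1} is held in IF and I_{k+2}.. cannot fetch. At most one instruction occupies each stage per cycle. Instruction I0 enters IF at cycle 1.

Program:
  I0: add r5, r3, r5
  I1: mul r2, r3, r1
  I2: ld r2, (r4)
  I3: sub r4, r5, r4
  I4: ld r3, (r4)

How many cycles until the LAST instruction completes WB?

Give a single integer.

Answer: 11

Derivation:
I0 add r5 <- r3,r5: IF@1 ID@2 stall=0 (-) EX@3 MEM@4 WB@5
I1 mul r2 <- r3,r1: IF@2 ID@3 stall=0 (-) EX@4 MEM@5 WB@6
I2 ld r2 <- r4: IF@3 ID@4 stall=0 (-) EX@5 MEM@6 WB@7
I3 sub r4 <- r5,r4: IF@4 ID@5 stall=0 (-) EX@6 MEM@7 WB@8
I4 ld r3 <- r4: IF@5 ID@6 stall=2 (RAW on I3.r4 (WB@8)) EX@9 MEM@10 WB@11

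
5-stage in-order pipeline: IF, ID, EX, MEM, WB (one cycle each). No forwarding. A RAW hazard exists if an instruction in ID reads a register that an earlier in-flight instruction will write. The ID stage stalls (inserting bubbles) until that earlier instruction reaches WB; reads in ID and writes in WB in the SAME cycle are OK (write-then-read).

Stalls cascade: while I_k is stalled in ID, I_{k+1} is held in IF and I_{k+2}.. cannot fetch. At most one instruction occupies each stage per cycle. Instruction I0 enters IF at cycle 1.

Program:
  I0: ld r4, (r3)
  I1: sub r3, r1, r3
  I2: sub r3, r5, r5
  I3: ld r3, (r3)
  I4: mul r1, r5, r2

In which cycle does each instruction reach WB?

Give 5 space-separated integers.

Answer: 5 6 7 10 11

Derivation:
I0 ld r4 <- r3: IF@1 ID@2 stall=0 (-) EX@3 MEM@4 WB@5
I1 sub r3 <- r1,r3: IF@2 ID@3 stall=0 (-) EX@4 MEM@5 WB@6
I2 sub r3 <- r5,r5: IF@3 ID@4 stall=0 (-) EX@5 MEM@6 WB@7
I3 ld r3 <- r3: IF@4 ID@5 stall=2 (RAW on I2.r3 (WB@7)) EX@8 MEM@9 WB@10
I4 mul r1 <- r5,r2: IF@5 ID@8 stall=0 (-) EX@9 MEM@10 WB@11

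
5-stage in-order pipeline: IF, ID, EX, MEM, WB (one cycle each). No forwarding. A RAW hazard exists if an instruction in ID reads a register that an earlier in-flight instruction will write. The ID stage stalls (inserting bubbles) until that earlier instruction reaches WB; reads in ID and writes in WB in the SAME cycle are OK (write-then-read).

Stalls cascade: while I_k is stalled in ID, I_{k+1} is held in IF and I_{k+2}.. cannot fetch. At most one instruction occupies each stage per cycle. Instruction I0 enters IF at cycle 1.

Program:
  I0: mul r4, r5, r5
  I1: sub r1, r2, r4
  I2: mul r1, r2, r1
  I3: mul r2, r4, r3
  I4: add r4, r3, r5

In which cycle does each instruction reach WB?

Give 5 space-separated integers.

Answer: 5 8 11 12 13

Derivation:
I0 mul r4 <- r5,r5: IF@1 ID@2 stall=0 (-) EX@3 MEM@4 WB@5
I1 sub r1 <- r2,r4: IF@2 ID@3 stall=2 (RAW on I0.r4 (WB@5)) EX@6 MEM@7 WB@8
I2 mul r1 <- r2,r1: IF@3 ID@6 stall=2 (RAW on I1.r1 (WB@8)) EX@9 MEM@10 WB@11
I3 mul r2 <- r4,r3: IF@6 ID@9 stall=0 (-) EX@10 MEM@11 WB@12
I4 add r4 <- r3,r5: IF@9 ID@10 stall=0 (-) EX@11 MEM@12 WB@13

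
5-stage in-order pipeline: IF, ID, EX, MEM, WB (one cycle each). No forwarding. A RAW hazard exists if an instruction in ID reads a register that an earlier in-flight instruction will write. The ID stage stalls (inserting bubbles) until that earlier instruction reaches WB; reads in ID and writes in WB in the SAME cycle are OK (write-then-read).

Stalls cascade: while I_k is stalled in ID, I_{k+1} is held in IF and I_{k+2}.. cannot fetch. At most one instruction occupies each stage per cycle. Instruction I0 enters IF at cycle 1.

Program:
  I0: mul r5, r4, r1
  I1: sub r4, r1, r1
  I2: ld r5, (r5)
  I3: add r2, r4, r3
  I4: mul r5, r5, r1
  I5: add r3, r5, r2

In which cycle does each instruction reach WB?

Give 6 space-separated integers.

Answer: 5 6 8 9 11 14

Derivation:
I0 mul r5 <- r4,r1: IF@1 ID@2 stall=0 (-) EX@3 MEM@4 WB@5
I1 sub r4 <- r1,r1: IF@2 ID@3 stall=0 (-) EX@4 MEM@5 WB@6
I2 ld r5 <- r5: IF@3 ID@4 stall=1 (RAW on I0.r5 (WB@5)) EX@6 MEM@7 WB@8
I3 add r2 <- r4,r3: IF@4 ID@6 stall=0 (-) EX@7 MEM@8 WB@9
I4 mul r5 <- r5,r1: IF@6 ID@7 stall=1 (RAW on I2.r5 (WB@8)) EX@9 MEM@10 WB@11
I5 add r3 <- r5,r2: IF@7 ID@9 stall=2 (RAW on I4.r5 (WB@11)) EX@12 MEM@13 WB@14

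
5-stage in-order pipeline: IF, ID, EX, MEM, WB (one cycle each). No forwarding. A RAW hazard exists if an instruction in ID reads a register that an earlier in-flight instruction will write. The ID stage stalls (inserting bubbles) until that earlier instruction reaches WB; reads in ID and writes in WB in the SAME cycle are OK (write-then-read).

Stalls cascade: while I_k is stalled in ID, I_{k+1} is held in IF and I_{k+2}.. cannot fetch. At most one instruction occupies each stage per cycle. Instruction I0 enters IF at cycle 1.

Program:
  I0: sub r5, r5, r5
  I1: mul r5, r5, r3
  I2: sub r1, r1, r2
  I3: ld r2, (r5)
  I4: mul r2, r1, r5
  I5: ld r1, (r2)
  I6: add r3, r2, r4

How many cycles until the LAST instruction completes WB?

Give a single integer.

Answer: 16

Derivation:
I0 sub r5 <- r5,r5: IF@1 ID@2 stall=0 (-) EX@3 MEM@4 WB@5
I1 mul r5 <- r5,r3: IF@2 ID@3 stall=2 (RAW on I0.r5 (WB@5)) EX@6 MEM@7 WB@8
I2 sub r1 <- r1,r2: IF@3 ID@6 stall=0 (-) EX@7 MEM@8 WB@9
I3 ld r2 <- r5: IF@6 ID@7 stall=1 (RAW on I1.r5 (WB@8)) EX@9 MEM@10 WB@11
I4 mul r2 <- r1,r5: IF@7 ID@9 stall=0 (-) EX@10 MEM@11 WB@12
I5 ld r1 <- r2: IF@9 ID@10 stall=2 (RAW on I4.r2 (WB@12)) EX@13 MEM@14 WB@15
I6 add r3 <- r2,r4: IF@10 ID@13 stall=0 (-) EX@14 MEM@15 WB@16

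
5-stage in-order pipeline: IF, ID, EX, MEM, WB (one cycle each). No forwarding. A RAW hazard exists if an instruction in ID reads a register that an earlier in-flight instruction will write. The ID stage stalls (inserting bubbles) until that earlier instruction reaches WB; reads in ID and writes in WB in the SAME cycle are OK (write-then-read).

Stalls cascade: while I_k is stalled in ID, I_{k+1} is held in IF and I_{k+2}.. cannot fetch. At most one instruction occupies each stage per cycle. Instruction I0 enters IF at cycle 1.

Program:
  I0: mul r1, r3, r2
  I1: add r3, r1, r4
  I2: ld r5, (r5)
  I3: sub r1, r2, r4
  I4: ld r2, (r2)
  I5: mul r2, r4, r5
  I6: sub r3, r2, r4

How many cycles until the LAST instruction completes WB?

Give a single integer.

I0 mul r1 <- r3,r2: IF@1 ID@2 stall=0 (-) EX@3 MEM@4 WB@5
I1 add r3 <- r1,r4: IF@2 ID@3 stall=2 (RAW on I0.r1 (WB@5)) EX@6 MEM@7 WB@8
I2 ld r5 <- r5: IF@3 ID@6 stall=0 (-) EX@7 MEM@8 WB@9
I3 sub r1 <- r2,r4: IF@6 ID@7 stall=0 (-) EX@8 MEM@9 WB@10
I4 ld r2 <- r2: IF@7 ID@8 stall=0 (-) EX@9 MEM@10 WB@11
I5 mul r2 <- r4,r5: IF@8 ID@9 stall=0 (-) EX@10 MEM@11 WB@12
I6 sub r3 <- r2,r4: IF@9 ID@10 stall=2 (RAW on I5.r2 (WB@12)) EX@13 MEM@14 WB@15

Answer: 15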